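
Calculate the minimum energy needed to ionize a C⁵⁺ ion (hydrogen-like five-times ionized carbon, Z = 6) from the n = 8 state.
7.65 eV

The ionization energy is the energy needed to remove the electron completely (n → ∞).

For a hydrogen-like ion with Z = 6, E_n = -13.6057 Z² / n² eV.

At n = 8: E_8 = -13.6057 × 6² / 8² = -7.65321 eV
At n = ∞: E_∞ = 0 eV

Ionization energy = E_∞ - E_8 = 0 - (-7.65321) = 7.65321 eV
Ionization energy ≈ 7.65 eV

This is also called the binding energy of the electron in state n = 8.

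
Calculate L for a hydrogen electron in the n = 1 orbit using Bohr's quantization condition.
1.055e-34 J·s (or 1ℏ)

In the Bohr model, angular momentum is quantized:
L = nℏ

where ℏ = h/(2π) = 1.05457e-34 J·s

For n = 1:
L = 1 × 1.05457e-34 J·s
L = 1.055e-34 J·s

This can also be written as L = 1ℏ.
The angular momentum is an integer multiple of the reduced Planck constant.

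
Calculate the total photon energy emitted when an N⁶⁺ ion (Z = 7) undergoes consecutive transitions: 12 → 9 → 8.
5.787 eV

The energy levels of N⁶⁺ are E_n = -13.6057 × 7² / n² eV.

First transition (12 → 9):
ΔE₁ = |E_9 - E_12|
ΔE₁ = |-8.230608642 - (-4.629717361)| = 3.600891 eV

Second transition (9 → 8):
ΔE₂ = |E_8 - E_9|
ΔE₂ = |-10.416864063 - (-8.230608642)| = 2.186255 eV

Total energy released:
E_total = ΔE₁ + ΔE₂ = 3.600891 + 2.186255 = 5.787 eV

Note: This equals the direct transition 12 → 8: 5.787 eV ✓
Energy is conserved regardless of the path taken.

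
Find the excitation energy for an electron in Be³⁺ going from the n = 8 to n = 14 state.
2.29076 eV

The energy levels of a hydrogen-like atom are E_n = -13.6057 Z² eV / n².

Energy at n = 8: E_8 = -13.6057 × 4² / 8² = -3.40142500 eV
Energy at n = 14: E_14 = -13.6057 × 4² / 14² = -1.11066939 eV

The excitation energy is the difference:
ΔE = E_14 - E_8
ΔE = -1.11066939 - (-3.40142500)
ΔE = 2.29076 eV

Since this is positive, energy must be absorbed (photon absorption).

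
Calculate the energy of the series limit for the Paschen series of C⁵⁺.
54.4228 eV

The series limit corresponds to the transition from n = ∞ to n = 3.
This is the highest energy (shortest wavelength) transition in the Paschen series.

E_∞ = 0 eV
E_3 = -13.6057 × 6² / 3² = -54.4228 eV

Energy at series limit:
ΔE = E_∞ - E_3 = 0 - (-54.4228) = 54.4228 eV

This energy equals the ionization energy from the n = 3 state of C⁵⁺.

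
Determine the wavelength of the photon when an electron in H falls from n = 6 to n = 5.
7455.8056 nm

First, find the transition energy using E_n = -13.6057 / n² eV:
E_6 = -13.6057 / 6² = -0.3779361111 eV
E_5 = -13.6057 / 5² = -0.5442280000 eV

Photon energy: |ΔE| = |E_5 - E_6| = 0.1662918889 eV

Convert to wavelength using E = hc/λ with hc = 1239.84 eV·nm:
λ = hc/E = 1239.84 eV·nm / 0.1662918889 eV
λ = 7455.8056 nm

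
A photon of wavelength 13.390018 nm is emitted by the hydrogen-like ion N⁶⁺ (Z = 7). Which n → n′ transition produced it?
n = 3 → n = 2

First, find the photon energy from the wavelength (hc = 1239.84 eV·nm):
E = hc/λ = 1239.84 eV·nm / 13.390018 nm = 92.594349 eV

The energy levels of N⁶⁺ satisfy E_n = -13.6057 × 7² / n² eV, so an emission n_i → n_f releases
ΔE = 13.6057 × 7² × (1/n_f² − 1/n_i²) eV.

Setting ΔE equal to the photon energy:
1/n_f² − 1/n_i² = 92.594349 / (13.6057 × 7²) = 0.13888889

Since 1/n_i² must be positive, we need 1/n_f² > 0.13888889, i.e. n_f ≤ 2. For each allowed n_f, solve n_i = (1/n_f² − 0.13888889)^(−1/2) and check whether it is a whole number:
  n_f = 1: 1/n_i² = 1.00000000 − 0.13888889 = 0.86111111 → n_i = 1.078  (not an integer) ✗
  n_f = 2: 1/n_i² = 0.25000000 − 0.13888889 = 0.11111111 → n_i = 3.000  → integer, n_i = 3 ✓

Only n_f = 2 gives an integer upper level, n_i = 3.

The transition is from n = 3 to n = 2 (emission).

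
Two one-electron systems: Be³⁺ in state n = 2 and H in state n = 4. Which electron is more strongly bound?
Be³⁺ at n = 2 (E = -54.4228 eV)

Using E_n = -13.6057 Z² / n² eV:

Be³⁺ (Z = 4) at n = 2:
E = -13.6057 × 4² / 2² = -13.6057 × 16 / 4 = -54.4228000 eV

H (Z = 1) at n = 4:
E = -13.6057 × 1² / 4² = -13.6057 × 1 / 16 = -0.8503563 eV

Since -54.4228000 eV < -0.8503563 eV,
Be³⁺ at n = 2 is more tightly bound (requires more energy to ionize).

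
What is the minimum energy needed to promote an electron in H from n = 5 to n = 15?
0.48376 eV

The energy levels of a hydrogen-like atom are E_n = -13.6057 eV / n².

Energy at n = 5: E_5 = -13.6057 / 5² = -0.54422800 eV
Energy at n = 15: E_15 = -13.6057 / 15² = -0.06046978 eV

The excitation energy is the difference:
ΔE = E_15 - E_5
ΔE = -0.06046978 - (-0.54422800)
ΔE = 0.48376 eV

Since this is positive, energy must be absorbed (photon absorption).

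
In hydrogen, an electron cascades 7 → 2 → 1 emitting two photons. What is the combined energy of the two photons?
13.328 eV

The energy levels of hydrogen are E_n = -13.6057 / n² eV.

First transition (7 → 2):
ΔE₁ = |E_2 - E_7|
ΔE₁ = |-3.401425000 - (-0.277667347)| = 3.123758 eV

Second transition (2 → 1):
ΔE₂ = |E_1 - E_2|
ΔE₂ = |-13.605700000 - (-3.401425000)| = 10.204275 eV

Total energy released:
E_total = ΔE₁ + ΔE₂ = 3.123758 + 10.204275 = 13.328 eV

Note: This equals the direct transition 7 → 1: 13.328 eV ✓
Energy is conserved regardless of the path taken.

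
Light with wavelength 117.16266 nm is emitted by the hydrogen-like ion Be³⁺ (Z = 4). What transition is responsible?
n = 4 → n = 3

First, find the photon energy from the wavelength (hc = 1239.84 eV·nm):
E = hc/λ = 1239.84 eV·nm / 117.16266 nm = 10.582211 eV

The energy levels of Be³⁺ satisfy E_n = -13.6057 × 4² / n² eV, so an emission n_i → n_f releases
ΔE = 13.6057 × 4² × (1/n_f² − 1/n_i²) eV.

Setting ΔE equal to the photon energy:
1/n_f² − 1/n_i² = 10.582211 / (13.6057 × 4²) = 0.048611111

Since 1/n_i² must be positive, we need 1/n_f² > 0.048611111, i.e. n_f ≤ 4. For each allowed n_f, solve n_i = (1/n_f² − 0.048611111)^(−1/2) and check whether it is a whole number:
  n_f = 1: 1/n_i² = 1.000000000 − 0.048611111 = 0.951388889 → n_i = 1.025  (not an integer) ✗
  n_f = 2: 1/n_i² = 0.250000000 − 0.048611111 = 0.201388889 → n_i = 2.228  (not an integer) ✗
  n_f = 3: 1/n_i² = 0.111111111 − 0.048611111 = 0.062500000 → n_i = 4.000  → integer, n_i = 4 ✓
  n_f = 4: 1/n_i² = 0.062500000 − 0.048611111 = 0.013888889 → n_i = 8.485  (not an integer) ✗

Only n_f = 3 gives an integer upper level, n_i = 4.

The transition is from n = 4 to n = 3 (emission).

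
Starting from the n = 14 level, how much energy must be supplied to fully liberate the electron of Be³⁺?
1.1107 eV

The ionization energy is the energy needed to remove the electron completely (n → ∞).

For a hydrogen-like ion with Z = 4, E_n = -13.6057 Z² / n² eV.

At n = 14: E_14 = -13.6057 × 4² / 14² = -1.1106694 eV
At n = ∞: E_∞ = 0 eV

Ionization energy = E_∞ - E_14 = 0 - (-1.1106694) = 1.1106694 eV
Ionization energy ≈ 1.1107 eV

This is also called the binding energy of the electron in state n = 14.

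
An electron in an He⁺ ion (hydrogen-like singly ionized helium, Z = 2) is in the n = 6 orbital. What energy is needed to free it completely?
1.511744 eV

The ionization energy is the energy needed to remove the electron completely (n → ∞).

For a hydrogen-like ion with Z = 2, E_n = -13.6057 Z² / n² eV.

At n = 6: E_6 = -13.6057 × 2² / 6² = -1.511744444 eV
At n = ∞: E_∞ = 0 eV

Ionization energy = E_∞ - E_6 = 0 - (-1.511744444) = 1.511744444 eV
Ionization energy ≈ 1.511744 eV

This is also called the binding energy of the electron in state n = 6.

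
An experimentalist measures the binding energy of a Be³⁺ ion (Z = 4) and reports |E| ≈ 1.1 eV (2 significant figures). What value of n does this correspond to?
n = 14

The exact energy levels follow E_n = -13.6057 Z² / n² eV with Z = 4.

The measured value (-1.1 eV) is reported to only 2 significant figures, so we must test candidate n values and see which one matches to that precision.

Candidate energies:
  n = 12:  E = -13.6057 × 4² / 12² = -1.511744 eV
  n = 13:  E = -13.6057 × 4² / 13² = -1.288114 eV
  n = 14:  E = -13.6057 × 4² / 14² = -1.110669 eV  ← matches
  n = 15:  E = -13.6057 × 4² / 15² = -0.967516 eV
  n = 16:  E = -13.6057 × 4² / 16² = -0.850356 eV

Checking against the measurement of -1.1 eV (2 sig figs), only n = 14 agrees:
E_14 = -1.110669 eV, which rounds to -1.1 eV ✓

Therefore n = 14.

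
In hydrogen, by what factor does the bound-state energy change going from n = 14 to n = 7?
4.000000

Using E_n = -13.6057 Z² / n² eV with Z = 1:

E_7 = -13.6057 / 7² = -13.6057 / 49 = -0.277667346939 eV
E_14 = -13.6057 / 14² = -13.6057 / 196 = -0.069416836735 eV

The ratio is:
E_7/E_14 = (-0.277667346939) / (-0.069416836735)
E_7/E_14 = (-13.6057/49) / (-13.6057/196)
E_7/E_14 = 196/49
E_7/E_14 = 4.000000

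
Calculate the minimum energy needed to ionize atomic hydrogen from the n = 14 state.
0.069 eV

The ionization energy is the energy needed to remove the electron completely (n → ∞).

For hydrogen, E_n = -13.6057 eV / n².

At n = 14: E_14 = -13.6057 / 14² = -0.069417 eV
At n = ∞: E_∞ = 0 eV

Ionization energy = E_∞ - E_14 = 0 - (-0.069417) = 0.069417 eV
Ionization energy ≈ 0.069 eV

This is also called the binding energy of the electron in state n = 14.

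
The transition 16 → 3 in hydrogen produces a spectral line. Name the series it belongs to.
Paschen series

The spectral series in hydrogen are named based on the final (lower) energy level:
- Lyman series: n_final = 1 (ultraviolet)
- Balmer series: n_final = 2 (visible/near-UV)
- Paschen series: n_final = 3 (infrared)
- Brackett series: n_final = 4 (infrared)
- Pfund series: n_final = 5 (far infrared)

Since this transition ends at n = 3, it belongs to the Paschen series.

For reference, this 16 → 3 line has photon energy
ΔE = 13.6057 eV × (1/3² - 1/16²) = 1.4585971788 eV,
corresponding to wavelength λ = hc/ΔE = 1239.84 eV·nm / 1.4585971788 eV = 850.022212 nm in the infrared region.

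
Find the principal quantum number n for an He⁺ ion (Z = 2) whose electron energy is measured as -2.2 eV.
n = 5

The exact energy levels follow E_n = -13.6057 Z² / n² eV with Z = 2.

The measured value (-2.2 eV) is reported to only 2 significant figures, so we must test candidate n values and see which one matches to that precision.

Candidate energies:
  n = 3:  E = -13.6057 × 2² / 3² = -6.04698 eV
  n = 4:  E = -13.6057 × 2² / 4² = -3.40143 eV
  n = 5:  E = -13.6057 × 2² / 5² = -2.17691 eV  ← matches
  n = 6:  E = -13.6057 × 2² / 6² = -1.51174 eV
  n = 7:  E = -13.6057 × 2² / 7² = -1.11067 eV

Checking against the measurement of -2.2 eV (2 sig figs), only n = 5 agrees:
E_5 = -2.17691 eV, which rounds to -2.2 eV ✓

Therefore n = 5.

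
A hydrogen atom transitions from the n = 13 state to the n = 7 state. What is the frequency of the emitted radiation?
4.767e+13 Hz

First, find the transition energy:
E_13 = -13.6057 / 13² = -0.08050710 eV
E_7 = -13.6057 / 7² = -0.27766735 eV
|ΔE| = |E_7 - E_13| = 0.19716025 eV

Convert to Joules: E = 0.19716025 eV × (1.602177 × 10⁻¹⁹ J/eV) = 3.15886e-20 J

Using E = hf:
f = E/h = 3.15886e-20 J / (6.62607 × 10⁻³⁴ J·s)
f = 4.767e+13 Hz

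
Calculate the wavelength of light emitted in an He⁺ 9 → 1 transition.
23.0664 nm

First, find the transition energy using E_n = -13.6057 Z² / n² eV:
E_9 = -13.6057 × 2² / 9² = -0.671886 eV
E_1 = -13.6057 × 2² / 1² = -54.422800 eV

Photon energy: |ΔE| = |E_1 - E_9| = 53.750914 eV

Convert to wavelength using E = hc/λ with hc = 1239.84 eV·nm:
λ = hc/E = 1239.84 eV·nm / 53.750914 eV
λ = 23.0664 nm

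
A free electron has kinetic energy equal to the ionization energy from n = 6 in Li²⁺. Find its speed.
1.09385e+06 m/s (or 0.36487% of c)

The binding energy at n = 6 for Li²⁺ is:
E_6 = -13.6057 × 3²/6² = -3.40142500 eV
|E_6| = 3.40142500 eV

Convert to Joules:
KE = 3.40142500 eV × (1.602177 × 10⁻¹⁹ J/eV) = 5.4496849e-19 J

Using KE = ½mv²:
v = √(2·KE/m_e)
v = √(2 × 5.4496849e-19 J / 9.10938 × 10⁻³¹ kg)
v = 1.09385e+06 m/s

This is approximately 0.36487% the speed of light.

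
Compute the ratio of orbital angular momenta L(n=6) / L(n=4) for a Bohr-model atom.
1.5000

In the Bohr model, L_n = nℏ, so the ratio is purely the ratio of quantum numbers:

L_6/L_4 = 6ℏ / 4ℏ = 6/4 = 1.5000

The angular momentum scales linearly with n.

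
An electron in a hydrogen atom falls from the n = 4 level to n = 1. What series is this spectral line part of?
Lyman series

The spectral series in hydrogen are named based on the final (lower) energy level:
- Lyman series: n_final = 1 (ultraviolet)
- Balmer series: n_final = 2 (visible/near-UV)
- Paschen series: n_final = 3 (infrared)
- Brackett series: n_final = 4 (infrared)
- Pfund series: n_final = 5 (far infrared)

Since this transition ends at n = 1, it belongs to the Lyman series.

For reference, this 4 → 1 line has photon energy
ΔE = 13.6057 eV × (1/1² - 1/4²) = 12.75534 eV,
corresponding to wavelength λ = hc/ΔE = 1239.84 eV·nm / 12.75534 eV = 97.202 nm in the ultraviolet region.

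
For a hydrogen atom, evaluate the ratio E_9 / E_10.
1.234568

Using E_n = -13.6057 Z² / n² eV with Z = 1:

E_9 = -13.6057 / 9² = -13.6057 / 81 = -0.167971604938 eV
E_10 = -13.6057 / 10² = -13.6057 / 100 = -0.136057000000 eV

The ratio is:
E_9/E_10 = (-0.167971604938) / (-0.136057000000)
E_9/E_10 = (-13.6057/81) / (-13.6057/100)
E_9/E_10 = 100/81
E_9/E_10 = 1.234568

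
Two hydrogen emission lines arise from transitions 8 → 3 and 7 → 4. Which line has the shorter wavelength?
8 → 3

Calculate the energy for each transition:

Transition 8 → 3:
ΔE₁ = |E_3 - E_8| = |-13.6057/3² - (-13.6057/8²)|
ΔE₁ = |-1.511744444444 - (-0.212589062500)| = 1.299155382 eV

Transition 7 → 4:
ΔE₂ = |E_4 - E_7| = |-13.6057/4² - (-13.6057/7²)|
ΔE₂ = |-0.850356250000 - (-0.277667346939)| = 0.572688903 eV

Since 1.299155382 eV > 0.572688903 eV, the transition 8 → 3 emits the more energetic photon.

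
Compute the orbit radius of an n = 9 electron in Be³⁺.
1.0716 nm (or 10.7158 Å)

The Bohr radius formula is:
r_n = n² a₀ / Z

where a₀ = 0.0529177 nm is the Bohr radius.

For Be³⁺ (Z = 4) at n = 9:
r_9 = 9² × 0.0529177 nm / 4
r_9 = 81 × 0.0529177 nm / 4
r_9 = 4.28633 nm / 4
r_9 = 1.0716 nm

The electron orbits at approximately 1.0716 nm from the nucleus.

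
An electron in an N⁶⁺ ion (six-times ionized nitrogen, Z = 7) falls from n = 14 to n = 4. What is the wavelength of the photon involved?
32.4005 nm

First, find the transition energy using E_n = -13.6057 Z² / n² eV:
E_14 = -13.6057 × 7² / 14² = -3.401425 eV
E_4 = -13.6057 × 7² / 4² = -41.667456 eV

Photon energy: |ΔE| = |E_4 - E_14| = 38.266031 eV

Convert to wavelength using E = hc/λ with hc = 1239.84 eV·nm:
λ = hc/E = 1239.84 eV·nm / 38.266031 eV
λ = 32.4005 nm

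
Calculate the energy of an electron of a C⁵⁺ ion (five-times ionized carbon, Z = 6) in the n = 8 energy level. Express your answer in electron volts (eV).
-7.653 eV

The energy levels of a hydrogen-like atom are given by:
E_n = -13.6057 Z² / n² eV  (with Z = 6 for C⁵⁺)

For n = 8:
E_8 = -13.6057 × 6² / 8²
E_8 = -13.6057 × 36 / 64
E_8 = -7.653 eV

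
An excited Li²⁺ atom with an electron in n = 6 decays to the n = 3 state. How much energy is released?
10.20 eV

The energy levels are E_n = -13.6057 Z² eV / n².

Energy at n = 6: E_6 = -13.6057 × 3² / 6² = -3.40143 eV
Energy at n = 3: E_3 = -13.6057 × 3² / 3² = -13.60570 eV

For emission (electron falling to lower state), the photon energy is:
E_photon = E_6 - E_3 = |-3.40143 - (-13.60570)|
E_photon = 10.20 eV

This energy is carried away by the emitted photon.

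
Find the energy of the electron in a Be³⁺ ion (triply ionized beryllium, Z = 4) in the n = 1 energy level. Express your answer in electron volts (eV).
-217.69 eV

The energy levels of a hydrogen-like atom are given by:
E_n = -13.6057 Z² / n² eV  (with Z = 4 for Be³⁺)

For n = 1:
E_1 = -13.6057 × 4² / 1²
E_1 = -13.6057 × 16 / 1
E_1 = -217.69 eV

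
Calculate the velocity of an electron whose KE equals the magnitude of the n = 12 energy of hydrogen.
1.8231e+05 m/s (or 0.061% of c)

The binding energy at n = 12 for hydrogen is:
E_12 = -13.6057/12² = -0.094484028 eV
|E_12| = 0.094484028 eV

Convert to Joules:
KE = 0.094484028 eV × (1.602177 × 10⁻¹⁹ J/eV) = 1.513801e-20 J

Using KE = ½mv²:
v = √(2·KE/m_e)
v = √(2 × 1.513801e-20 J / 9.10938 × 10⁻³¹ kg)
v = 1.8231e+05 m/s

This is approximately 0.061% the speed of light.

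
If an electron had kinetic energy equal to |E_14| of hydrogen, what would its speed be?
1.563e+05 m/s (or 0.05% of c)

The binding energy at n = 14 for hydrogen is:
E_14 = -13.6057/14² = -0.06941684 eV
|E_14| = 0.06941684 eV

Convert to Joules:
KE = 0.06941684 eV × (1.602177 × 10⁻¹⁹ J/eV) = 1.11218e-20 J

Using KE = ½mv²:
v = √(2·KE/m_e)
v = √(2 × 1.11218e-20 J / 9.10938 × 10⁻³¹ kg)
v = 1.563e+05 m/s

This is approximately 0.05% the speed of light.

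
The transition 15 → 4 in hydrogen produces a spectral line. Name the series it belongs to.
Brackett series

The spectral series in hydrogen are named based on the final (lower) energy level:
- Lyman series: n_final = 1 (ultraviolet)
- Balmer series: n_final = 2 (visible/near-UV)
- Paschen series: n_final = 3 (infrared)
- Brackett series: n_final = 4 (infrared)
- Pfund series: n_final = 5 (far infrared)

Since this transition ends at n = 4, it belongs to the Brackett series.

For reference, this 15 → 4 line has photon energy
ΔE = 13.6057 eV × (1/4² - 1/15²) = 0.789886472 eV,
corresponding to wavelength λ = hc/ΔE = 1239.84 eV·nm / 0.789886472 eV = 1569.643 nm in the infrared region.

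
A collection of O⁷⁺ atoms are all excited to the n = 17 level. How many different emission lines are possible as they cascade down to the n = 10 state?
28

The electron can occupy levels n = 10, 11, ..., 17 during de-excitation — that is m = 17 - 10 + 1 = 8 distinct levels.

The number of distinct spectral lines equals the number of ways to choose 2 of these m levels (each pair gives one possible emission transition):

Number of lines = m(m-1)/2 = 8×7/2 = 28

These correspond to all possible transitions between the 8 levels:
17 → 16, 17 → 15, 17 → 14, 17 → 13, 17 → 12, 17 → 11, 17 → 10, 16 → 15...

Each transition produces a photon with a unique energy (and thus wavelength). This count does not depend on Z.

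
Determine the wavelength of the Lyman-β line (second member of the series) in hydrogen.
102.52 nm

The lines of a series are numbered from the longest wavelength (smallest ΔE) outward; the second line is the transition from n = n_f + 2 to n_f.
The Lyman series has all transitions ending at n_f = 1.

For H, the second line (β-line) is the jump from n = 3 to n = 1:
E_3 = -13.6057 / 3² = -1.51174 eV
E_1 = -13.6057 / 1² = -13.60570 eV
ΔE = E_3 - E_1 = 12.09396 eV

λ = hc/E = 1239.84 eV·nm / 12.09396 eV
λ = 102.52 nm

This is the β-line of the Lyman series in H.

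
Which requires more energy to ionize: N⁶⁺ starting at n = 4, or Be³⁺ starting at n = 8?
N⁶⁺ at n = 4 (E = -41.6675 eV)

Using E_n = -13.6057 Z² / n² eV:

N⁶⁺ (Z = 7) at n = 4:
E = -13.6057 × 7² / 4² = -13.6057 × 49 / 16 = -41.6674563 eV

Be³⁺ (Z = 4) at n = 8:
E = -13.6057 × 4² / 8² = -13.6057 × 16 / 64 = -3.4014250 eV

Since -41.6674563 eV < -3.4014250 eV,
N⁶⁺ at n = 4 is more tightly bound (requires more energy to ionize).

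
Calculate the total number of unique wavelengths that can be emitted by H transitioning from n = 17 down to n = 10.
28

The electron can occupy levels n = 10, 11, ..., 17 during de-excitation — that is m = 17 - 10 + 1 = 8 distinct levels.

The number of distinct spectral lines equals the number of ways to choose 2 of these m levels (each pair gives one possible emission transition):

Number of lines = m(m-1)/2 = 8×7/2 = 28

These correspond to all possible transitions between the 8 levels:
17 → 16, 17 → 15, 17 → 14, 17 → 13, 17 → 12, 17 → 11, 17 → 10, 16 → 15...

Each transition produces a photon with a unique energy (and thus wavelength). This count does not depend on Z.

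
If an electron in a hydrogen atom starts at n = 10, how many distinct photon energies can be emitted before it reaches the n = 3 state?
28

The electron can occupy levels n = 3, 4, ..., 10 during de-excitation — that is m = 10 - 3 + 1 = 8 distinct levels.

The number of distinct spectral lines equals the number of ways to choose 2 of these m levels (each pair gives one possible emission transition):

Number of lines = m(m-1)/2 = 8×7/2 = 28

These correspond to all possible transitions between the 8 levels:
10 → 9, 10 → 8, 10 → 7, 10 → 6, 10 → 5, 10 → 4, 10 → 3, 9 → 8...

Each transition produces a photon with a unique energy (and thus wavelength). This count does not depend on Z.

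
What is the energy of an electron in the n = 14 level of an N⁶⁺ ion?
-3.4014 eV

For hydrogen-like ions, the energy levels scale with Z²:
E_n = -13.6057 Z² / n² eV

For N⁶⁺ (Z = 7) at n = 14:
E_14 = -13.6057 × 7² / 14²
E_14 = -13.6057 × 49 / 196
E_14 = -666.6793 / 196
E_14 = -3.4014 eV

The energy is 49 times more negative than hydrogen at the same n due to the stronger nuclear charge.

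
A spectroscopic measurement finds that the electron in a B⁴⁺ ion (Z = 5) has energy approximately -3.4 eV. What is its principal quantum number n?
n = 10

The exact energy levels follow E_n = -13.6057 Z² / n² eV with Z = 5.

The measured value (-3.4 eV) is reported to only 2 significant figures, so we must test candidate n values and see which one matches to that precision.

Candidate energies:
  n = 8:  E = -13.6057 × 5² / 8² = -5.31473 eV
  n = 9:  E = -13.6057 × 5² / 9² = -4.19929 eV
  n = 10:  E = -13.6057 × 5² / 10² = -3.40143 eV  ← matches
  n = 11:  E = -13.6057 × 5² / 11² = -2.81110 eV
  n = 12:  E = -13.6057 × 5² / 12² = -2.36210 eV

Checking against the measurement of -3.4 eV (2 sig figs), only n = 10 agrees:
E_10 = -3.40143 eV, which rounds to -3.4 eV ✓

Therefore n = 10.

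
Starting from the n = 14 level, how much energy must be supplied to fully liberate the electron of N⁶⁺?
3.401 eV

The ionization energy is the energy needed to remove the electron completely (n → ∞).

For a hydrogen-like ion with Z = 7, E_n = -13.6057 Z² / n² eV.

At n = 14: E_14 = -13.6057 × 7² / 14² = -3.401425 eV
At n = ∞: E_∞ = 0 eV

Ionization energy = E_∞ - E_14 = 0 - (-3.401425) = 3.401425 eV
Ionization energy ≈ 3.401 eV

This is also called the binding energy of the electron in state n = 14.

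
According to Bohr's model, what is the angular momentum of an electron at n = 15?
1.58e-33 J·s (or 15ℏ)

In the Bohr model, angular momentum is quantized:
L = nℏ

where ℏ = h/(2π) = 1.0546e-34 J·s

For n = 15:
L = 15 × 1.0546e-34 J·s
L = 1.58e-33 J·s

This can also be written as L = 15ℏ.
The angular momentum is an integer multiple of the reduced Planck constant.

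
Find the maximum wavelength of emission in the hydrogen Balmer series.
656.11 nm

The longest wavelength corresponds to the smallest energy transition in the series.
The Balmer series has all transitions ending at n_f = 2.

For H, the first line (α-line) is the jump from n = 3 to n = 2:
E_3 = -13.6057 / 3² = -1.511744 eV
E_2 = -13.6057 / 2² = -3.401425 eV
ΔE = E_3 - E_2 = 1.889681 eV

λ = hc/E = 1239.84 eV·nm / 1.889681 eV
λ = 656.11 nm

This is the α-line of the Balmer series in H.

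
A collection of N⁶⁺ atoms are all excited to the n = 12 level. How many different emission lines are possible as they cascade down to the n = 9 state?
6

The electron can occupy levels n = 9, 10, ..., 12 during de-excitation — that is m = 12 - 9 + 1 = 4 distinct levels.

The number of distinct spectral lines equals the number of ways to choose 2 of these m levels (each pair gives one possible emission transition):

Number of lines = m(m-1)/2 = 4×3/2 = 6

These correspond to all possible transitions between the 4 levels:
12 → 11, 12 → 10, 12 → 9, 11 → 10, 11 → 9, 10 → 9

Each transition produces a photon with a unique energy (and thus wavelength). This count does not depend on Z.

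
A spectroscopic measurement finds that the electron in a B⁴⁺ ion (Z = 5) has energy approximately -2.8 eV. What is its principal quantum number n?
n = 11

The exact energy levels follow E_n = -13.6057 Z² / n² eV with Z = 5.

The measured value (-2.8 eV) is reported to only 2 significant figures, so we must test candidate n values and see which one matches to that precision.

Candidate energies:
  n = 9:  E = -13.6057 × 5² / 9² = -4.19929 eV
  n = 10:  E = -13.6057 × 5² / 10² = -3.40143 eV
  n = 11:  E = -13.6057 × 5² / 11² = -2.81110 eV  ← matches
  n = 12:  E = -13.6057 × 5² / 12² = -2.36210 eV
  n = 13:  E = -13.6057 × 5² / 13² = -2.01268 eV

Checking against the measurement of -2.8 eV (2 sig figs), only n = 11 agrees:
E_11 = -2.81110 eV, which rounds to -2.8 eV ✓

Therefore n = 11.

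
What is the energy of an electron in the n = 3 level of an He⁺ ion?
-6.046978 eV

For hydrogen-like ions, the energy levels scale with Z²:
E_n = -13.6057 Z² / n² eV

For He⁺ (Z = 2) at n = 3:
E_3 = -13.6057 × 2² / 3²
E_3 = -13.6057 × 4 / 9
E_3 = -54.4228 / 9
E_3 = -6.046978 eV

The energy is 4 times more negative than hydrogen at the same n due to the stronger nuclear charge.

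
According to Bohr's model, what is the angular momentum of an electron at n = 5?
5.27286e-34 J·s (or 5ℏ)

In the Bohr model, angular momentum is quantized:
L = nℏ

where ℏ = h/(2π) = 1.0545718e-34 J·s

For n = 5:
L = 5 × 1.0545718e-34 J·s
L = 5.27286e-34 J·s

This can also be written as L = 5ℏ.
The angular momentum is an integer multiple of the reduced Planck constant.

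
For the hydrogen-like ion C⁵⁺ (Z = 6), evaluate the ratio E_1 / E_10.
100.000000

Using E_n = -13.6057 Z² / n² eV with Z = 6:

E_1 = -13.6057 × 6² / 1² = -489.8052 / 1 = -489.805200000000 eV
E_10 = -13.6057 × 6² / 10² = -489.8052 / 100 = -4.898052000000 eV

The ratio is:
E_1/E_10 = (-489.805200000000) / (-4.898052000000)
E_1/E_10 = (-489.8052/1) / (-489.8052/100)
E_1/E_10 = 100/1
E_1/E_10 = 100.000000
(Note: the Z² factors cancel in the ratio.)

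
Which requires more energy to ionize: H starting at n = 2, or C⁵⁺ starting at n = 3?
C⁵⁺ at n = 3 (E = -54.423 eV)

Using E_n = -13.6057 Z² / n² eV:

H (Z = 1) at n = 2:
E = -13.6057 × 1² / 2² = -13.6057 × 1 / 4 = -3.401425 eV

C⁵⁺ (Z = 6) at n = 3:
E = -13.6057 × 6² / 3² = -13.6057 × 36 / 9 = -54.422800 eV

Since -54.422800 eV < -3.401425 eV,
C⁵⁺ at n = 3 is more tightly bound (requires more energy to ionize).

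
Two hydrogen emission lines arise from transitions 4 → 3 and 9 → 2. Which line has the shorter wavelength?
9 → 2

Calculate the energy for each transition:

Transition 4 → 3:
ΔE₁ = |E_3 - E_4| = |-13.6057/3² - (-13.6057/4²)|
ΔE₁ = |-1.5117444444 - (-0.8503562500)| = 0.6613882 eV

Transition 9 → 2:
ΔE₂ = |E_2 - E_9| = |-13.6057/2² - (-13.6057/9²)|
ΔE₂ = |-3.4014250000 - (-0.1679716049)| = 3.2334534 eV

Since 3.2334534 eV > 0.6613882 eV, the transition 9 → 2 emits the more energetic photon.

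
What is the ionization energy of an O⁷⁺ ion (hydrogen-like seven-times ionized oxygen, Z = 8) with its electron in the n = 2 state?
217.6912 eV

The ionization energy is the energy needed to remove the electron completely (n → ∞).

For a hydrogen-like ion with Z = 8, E_n = -13.6057 Z² / n² eV.

At n = 2: E_2 = -13.6057 × 8² / 2² = -217.6912000 eV
At n = ∞: E_∞ = 0 eV

Ionization energy = E_∞ - E_2 = 0 - (-217.6912000) = 217.6912000 eV
Ionization energy ≈ 217.6912 eV

This is also called the binding energy of the electron in state n = 2.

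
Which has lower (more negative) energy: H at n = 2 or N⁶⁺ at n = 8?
N⁶⁺ at n = 8 (E = -10.416864 eV)

Using E_n = -13.6057 Z² / n² eV:

H (Z = 1) at n = 2:
E = -13.6057 × 1² / 2² = -13.6057 × 1 / 4 = -3.401425000 eV

N⁶⁺ (Z = 7) at n = 8:
E = -13.6057 × 7² / 8² = -13.6057 × 49 / 64 = -10.416864063 eV

Since -10.416864063 eV < -3.401425000 eV,
N⁶⁺ at n = 8 is more tightly bound (requires more energy to ionize).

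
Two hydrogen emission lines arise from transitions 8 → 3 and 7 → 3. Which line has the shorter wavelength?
8 → 3

Calculate the energy for each transition:

Transition 8 → 3:
ΔE₁ = |E_3 - E_8| = |-13.6057/3² - (-13.6057/8²)|
ΔE₁ = |-1.51174444444 - (-0.21258906250)| = 1.29915538 eV

Transition 7 → 3:
ΔE₂ = |E_3 - E_7| = |-13.6057/3² - (-13.6057/7²)|
ΔE₂ = |-1.51174444444 - (-0.27766734694)| = 1.23407710 eV

Since 1.29915538 eV > 1.23407710 eV, the transition 8 → 3 emits the more energetic photon.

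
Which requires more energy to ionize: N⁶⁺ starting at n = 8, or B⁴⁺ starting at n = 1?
B⁴⁺ at n = 1 (E = -340.14 eV)

Using E_n = -13.6057 Z² / n² eV:

N⁶⁺ (Z = 7) at n = 8:
E = -13.6057 × 7² / 8² = -13.6057 × 49 / 64 = -10.41686 eV

B⁴⁺ (Z = 5) at n = 1:
E = -13.6057 × 5² / 1² = -13.6057 × 25 / 1 = -340.14250 eV

Since -340.14250 eV < -10.41686 eV,
B⁴⁺ at n = 1 is more tightly bound (requires more energy to ionize).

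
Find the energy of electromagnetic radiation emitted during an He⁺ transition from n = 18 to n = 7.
0.94270 eV

The energy levels are E_n = -13.6057 Z² eV / n².

Energy at n = 18: E_18 = -13.6057 × 2² / 18² = -0.16797160 eV
Energy at n = 7: E_7 = -13.6057 × 2² / 7² = -1.11066939 eV

For emission (electron falling to lower state), the photon energy is:
E_photon = E_18 - E_7 = |-0.16797160 - (-1.11066939)|
E_photon = 0.94270 eV

This energy is carried away by the emitted photon.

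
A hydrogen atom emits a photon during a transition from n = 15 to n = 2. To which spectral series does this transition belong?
Balmer series

The spectral series in hydrogen are named based on the final (lower) energy level:
- Lyman series: n_final = 1 (ultraviolet)
- Balmer series: n_final = 2 (visible/near-UV)
- Paschen series: n_final = 3 (infrared)
- Brackett series: n_final = 4 (infrared)
- Pfund series: n_final = 5 (far infrared)

Since this transition ends at n = 2, it belongs to the Balmer series.

For reference, this 15 → 2 line has photon energy
ΔE = 13.6057 eV × (1/2² - 1/15²) = 3.3409552 eV,
corresponding to wavelength λ = hc/ΔE = 1239.84 eV·nm / 3.3409552 eV = 371.103 nm in the visible/near-UV region.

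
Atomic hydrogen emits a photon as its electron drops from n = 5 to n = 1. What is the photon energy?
13.0615 eV

The energy levels are E_n = -13.6057 eV / n².

Energy at n = 5: E_5 = -13.6057 / 5² = -0.5442280 eV
Energy at n = 1: E_1 = -13.6057 / 1² = -13.6057000 eV

For emission (electron falling to lower state), the photon energy is:
E_photon = E_5 - E_1 = |-0.5442280 - (-13.6057000)|
E_photon = 13.0615 eV

This energy is carried away by the emitted photon.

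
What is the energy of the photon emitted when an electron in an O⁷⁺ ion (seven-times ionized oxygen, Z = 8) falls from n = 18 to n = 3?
94.064099 eV

The energy levels are E_n = -13.6057 Z² eV / n².

Energy at n = 18: E_18 = -13.6057 × 8² / 18² = -2.687545679 eV
Energy at n = 3: E_3 = -13.6057 × 8² / 3² = -96.751644444 eV

For emission (electron falling to lower state), the photon energy is:
E_photon = E_18 - E_3 = |-2.687545679 - (-96.751644444)|
E_photon = 94.064099 eV

This energy is carried away by the emitted photon.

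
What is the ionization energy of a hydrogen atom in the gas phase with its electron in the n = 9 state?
0.1680 eV

The ionization energy is the energy needed to remove the electron completely (n → ∞).

For hydrogen, E_n = -13.6057 eV / n².

At n = 9: E_9 = -13.6057 / 9² = -0.1679716 eV
At n = ∞: E_∞ = 0 eV

Ionization energy = E_∞ - E_9 = 0 - (-0.1679716) = 0.1679716 eV
Ionization energy ≈ 0.1680 eV

This is also called the binding energy of the electron in state n = 9.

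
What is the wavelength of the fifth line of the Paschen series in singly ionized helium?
238.585780 nm

The lines of a series are numbered from the longest wavelength (smallest ΔE) outward; the fifth line is the transition from n = n_f + 5 to n_f.
The Paschen series has all transitions ending at n_f = 3.

For He⁺ (Z = 2), the fifth line (ε-line) is the jump from n = 8 to n = 3:
E_8 = -13.6057 × 2² / 8² = -0.8503562500 eV
E_3 = -13.6057 × 2² / 3² = -6.0469777778 eV
ΔE = E_8 - E_3 = 5.1966215278 eV

λ = hc/E = 1239.84 eV·nm / 5.1966215278 eV
λ = 238.585780 nm

This is the ε-line of the Paschen series in He⁺.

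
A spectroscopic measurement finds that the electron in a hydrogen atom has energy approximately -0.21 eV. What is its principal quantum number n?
n = 8

The exact energy levels follow E_n = -13.6057 eV / n².

The measured value (-0.21 eV) is reported to only 2 significant figures, so we must test candidate n values and see which one matches to that precision.

Candidate energies:
  n = 6:  E = -13.6057/6² = -0.377936 eV
  n = 7:  E = -13.6057/7² = -0.277667 eV
  n = 8:  E = -13.6057/8² = -0.212589 eV  ← matches
  n = 9:  E = -13.6057/9² = -0.167972 eV
  n = 10:  E = -13.6057/10² = -0.136057 eV

Checking against the measurement of -0.21 eV (2 sig figs), only n = 8 agrees:
E_8 = -0.212589 eV, which rounds to -0.21 eV ✓

Therefore n = 8.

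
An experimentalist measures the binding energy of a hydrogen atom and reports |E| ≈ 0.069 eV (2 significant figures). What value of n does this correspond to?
n = 14

The exact energy levels follow E_n = -13.6057 eV / n².

The measured value (-0.069 eV) is reported to only 2 significant figures, so we must test candidate n values and see which one matches to that precision.

Candidate energies:
  n = 12:  E = -13.6057/12² = -0.09448 eV
  n = 13:  E = -13.6057/13² = -0.08051 eV
  n = 14:  E = -13.6057/14² = -0.06942 eV  ← matches
  n = 15:  E = -13.6057/15² = -0.06047 eV
  n = 16:  E = -13.6057/16² = -0.05315 eV

Checking against the measurement of -0.069 eV (2 sig figs), only n = 14 agrees:
E_14 = -0.06942 eV, which rounds to -0.069 eV ✓

Therefore n = 14.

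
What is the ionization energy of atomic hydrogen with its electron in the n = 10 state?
0.136057 eV

The ionization energy is the energy needed to remove the electron completely (n → ∞).

For hydrogen, E_n = -13.6057 eV / n².

At n = 10: E_10 = -13.6057 / 10² = -0.136057000 eV
At n = ∞: E_∞ = 0 eV

Ionization energy = E_∞ - E_10 = 0 - (-0.136057000) = 0.136057000 eV
Ionization energy ≈ 0.136057 eV

This is also called the binding energy of the electron in state n = 10.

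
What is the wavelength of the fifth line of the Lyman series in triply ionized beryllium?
5.8581 nm

The lines of a series are numbered from the longest wavelength (smallest ΔE) outward; the fifth line is the transition from n = n_f + 5 to n_f.
The Lyman series has all transitions ending at n_f = 1.

For Be³⁺ (Z = 4), the fifth line (ε-line) is the jump from n = 6 to n = 1:
E_6 = -13.6057 × 4² / 6² = -6.046978 eV
E_1 = -13.6057 × 4² / 1² = -217.691200 eV
ΔE = E_6 - E_1 = 211.644222 eV

λ = hc/E = 1239.84 eV·nm / 211.644222 eV
λ = 5.8581 nm

This is the ε-line of the Lyman series in Be³⁺.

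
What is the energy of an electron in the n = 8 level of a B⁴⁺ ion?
-5.315 eV

For hydrogen-like ions, the energy levels scale with Z²:
E_n = -13.6057 Z² / n² eV

For B⁴⁺ (Z = 5) at n = 8:
E_8 = -13.6057 × 5² / 8²
E_8 = -13.6057 × 25 / 64
E_8 = -340.1425 / 64
E_8 = -5.315 eV

The energy is 25 times more negative than hydrogen at the same n due to the stronger nuclear charge.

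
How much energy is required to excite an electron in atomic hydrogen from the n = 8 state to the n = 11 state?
0.100 eV

The energy levels of a hydrogen-like atom are E_n = -13.6057 eV / n².

Energy at n = 8: E_8 = -13.6057 / 8² = -0.212589 eV
Energy at n = 11: E_11 = -13.6057 / 11² = -0.112444 eV

The excitation energy is the difference:
ΔE = E_11 - E_8
ΔE = -0.112444 - (-0.212589)
ΔE = 0.100 eV

Since this is positive, energy must be absorbed (photon absorption).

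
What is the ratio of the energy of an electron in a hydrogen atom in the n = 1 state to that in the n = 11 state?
121.00

Using E_n = -13.6057 Z² / n² eV with Z = 1:

E_1 = -13.6057 / 1² = -13.6057 / 1 = -13.60570000 eV
E_11 = -13.6057 / 11² = -13.6057 / 121 = -0.11244380 eV

The ratio is:
E_1/E_11 = (-13.60570000) / (-0.11244380)
E_1/E_11 = (-13.6057/1) / (-13.6057/121)
E_1/E_11 = 121/1
E_1/E_11 = 121.00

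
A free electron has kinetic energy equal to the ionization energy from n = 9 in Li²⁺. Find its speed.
7.29e+05 m/s (or 0.243% of c)

The binding energy at n = 9 for Li²⁺ is:
E_9 = -13.6057 × 3²/9² = -1.51174 eV
|E_9| = 1.51174 eV

Convert to Joules:
KE = 1.51174 eV × (1.602177 × 10⁻¹⁹ J/eV) = 2.4221e-19 J

Using KE = ½mv²:
v = √(2·KE/m_e)
v = √(2 × 2.4221e-19 J / 9.10938 × 10⁻³¹ kg)
v = 7.29e+05 m/s

This is approximately 0.243% the speed of light.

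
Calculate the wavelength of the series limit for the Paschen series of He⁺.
205.03 nm

The series limit corresponds to the transition from n = ∞ to n = 3.
This is the highest energy (shortest wavelength) transition in the Paschen series.

E_∞ = 0 eV
E_3 = -13.6057 × 2² / 3² = -6.046978 eV

Energy at series limit:
ΔE = E_∞ - E_3 = 0 - (-6.046978) = 6.046978 eV
λ = hc/E = 1239.84 eV·nm / 6.046978 eV = 205.03 nm

This energy equals the ionization energy from the n = 3 state of He⁺.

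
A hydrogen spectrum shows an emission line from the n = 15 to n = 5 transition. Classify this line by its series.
Pfund series

The spectral series in hydrogen are named based on the final (lower) energy level:
- Lyman series: n_final = 1 (ultraviolet)
- Balmer series: n_final = 2 (visible/near-UV)
- Paschen series: n_final = 3 (infrared)
- Brackett series: n_final = 4 (infrared)
- Pfund series: n_final = 5 (far infrared)

Since this transition ends at n = 5, it belongs to the Pfund series.

For reference, this 15 → 5 line has photon energy
ΔE = 13.6057 eV × (1/5² - 1/15²) = 0.483758222 eV,
corresponding to wavelength λ = hc/ΔE = 1239.84 eV·nm / 0.483758222 eV = 2562.933 nm in the far infrared region.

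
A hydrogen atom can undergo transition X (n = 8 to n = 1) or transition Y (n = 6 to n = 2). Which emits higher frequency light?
8 → 1

Calculate the energy for each transition:

Transition 8 → 1:
ΔE₁ = |E_1 - E_8| = |-13.6057/1² - (-13.6057/8²)|
ΔE₁ = |-13.6057000000 - (-0.2125890625)| = 13.3931109 eV

Transition 6 → 2:
ΔE₂ = |E_2 - E_6| = |-13.6057/2² - (-13.6057/6²)|
ΔE₂ = |-3.4014250000 - (-0.3779361111)| = 3.0234889 eV

Since 13.3931109 eV > 3.0234889 eV, the transition 8 → 1 emits the more energetic photon.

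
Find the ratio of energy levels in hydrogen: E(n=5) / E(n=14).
7.84

Using E_n = -13.6057 Z² / n² eV with Z = 1:

E_5 = -13.6057 / 5² = -13.6057 / 25 = -0.54422800 eV
E_14 = -13.6057 / 14² = -13.6057 / 196 = -0.06941684 eV

The ratio is:
E_5/E_14 = (-0.54422800) / (-0.06941684)
E_5/E_14 = (-13.6057/25) / (-13.6057/196)
E_5/E_14 = 196/25
E_5/E_14 = 7.84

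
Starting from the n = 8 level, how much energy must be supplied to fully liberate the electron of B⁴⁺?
5.31473 eV

The ionization energy is the energy needed to remove the electron completely (n → ∞).

For a hydrogen-like ion with Z = 5, E_n = -13.6057 Z² / n² eV.

At n = 8: E_8 = -13.6057 × 5² / 8² = -5.31472656 eV
At n = ∞: E_∞ = 0 eV

Ionization energy = E_∞ - E_8 = 0 - (-5.31472656) = 5.31472656 eV
Ionization energy ≈ 5.31473 eV

This is also called the binding energy of the electron in state n = 8.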